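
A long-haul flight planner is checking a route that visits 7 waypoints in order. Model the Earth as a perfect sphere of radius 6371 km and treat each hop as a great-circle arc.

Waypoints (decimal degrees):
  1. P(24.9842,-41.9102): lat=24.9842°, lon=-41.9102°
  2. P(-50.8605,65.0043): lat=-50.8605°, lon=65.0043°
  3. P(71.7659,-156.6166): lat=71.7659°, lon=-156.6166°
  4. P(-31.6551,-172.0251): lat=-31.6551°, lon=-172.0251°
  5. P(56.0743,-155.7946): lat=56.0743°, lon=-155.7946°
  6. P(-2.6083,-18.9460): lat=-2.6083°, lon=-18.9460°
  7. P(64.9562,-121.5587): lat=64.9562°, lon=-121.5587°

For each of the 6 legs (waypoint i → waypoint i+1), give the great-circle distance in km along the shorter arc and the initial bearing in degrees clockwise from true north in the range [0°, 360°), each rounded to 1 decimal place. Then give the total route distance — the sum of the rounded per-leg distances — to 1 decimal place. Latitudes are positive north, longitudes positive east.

Leg 1: dist=13299.7 km, bearing=136.0°
Leg 2: dist=16920.2 km, bearing=26.4°
Leg 3: dist=11562.7 km, bearing=193.5°
Leg 4: dist=9875.8 km, bearing=9.0°
Leg 5: dist=12942.2 km, bearing=49.7°
Leg 6: dist=10861.1 km, bearing=335.4°
Total: 75461.7 km

Leg 1: φ1=0.4360566, φ2=-0.8876832, Δφ=-1.3237397, Δλ=1.8660100 rad; a=sin²(Δφ/2)+cosφ1·cosφ2·sin²(Δλ/2)=0.7470279741; c=2·atan2(√a, √(1-a))=2.087544995; dist=6371·c=13299.749 ≈ 13299.7 km; running total=13299.7 km
Leg 1 bearing: y=sinΔλ·cosφ2=0.60390448, x=cosφ1·sinφ2-sinφ1·cosφ2·cosΔλ=-0.62546630; θ=atan2(y, x)=136.0048° ≈ 136.0°
Leg 2: φ1=-0.8876832, φ2=1.2525512, Δφ=2.1402344, Δλ=-3.8680144 rad; a=sin²(Δφ/2)+cosφ1·cosφ2·sin²(Δλ/2)=0.9421558112; c=2·atan2(√a, √(1-a))=2.655813906; dist=6371·c=16920.190 ≈ 16920.2 km; running total=30219.9 km
Leg 2 bearing: y=sinΔλ·cosφ2=0.20782801, x=cosφ1·sinφ2-sinφ1·cosφ2·cosΔλ=0.41809146; θ=atan2(y, x)=26.4314° ≈ 26.4°
Leg 3: φ1=1.2525512, φ2=-0.5524857, Δφ=-1.8050370, Δλ=-0.2689291 rad; a=sin²(Δφ/2)+cosφ1·cosφ2·sin²(Δλ/2)=0.6208390169; c=2·atan2(√a, √(1-a))=1.814891103; dist=6371·c=11562.671 ≈ 11562.7 km; running total=41782.6 km
Leg 3 bearing: y=sinΔλ·cosφ2=-0.22616912, x=cosφ1·sinφ2-sinφ1·cosφ2·cosΔλ=-0.94363089; θ=atan2(y, x)=-166.5216° <0 so +360° → 193.4784° ≈ 193.5°
Leg 4: φ1=-0.5524857, φ2=0.9786812, Δφ=1.5311669, Δλ=0.2832757 rad; a=sin²(Δφ/2)+cosφ1·cosφ2·sin²(Δλ/2)=0.4896576537; c=2·atan2(√a, √(1-a))=1.550110159; dist=6371·c=9875.752 ≈ 9875.8 km; running total=51658.4 km
Leg 4 bearing: y=sinΔλ·cosφ2=0.15599506, x=cosφ1·sinφ2-sinφ1·cosφ2·cosΔλ=0.98754123; θ=atan2(y, x)=8.9764° ≈ 9.0°
Leg 5: φ1=0.9786812, φ2=-0.0455234, Δφ=-1.0242046, Δλ=2.3884586 rad; a=sin²(Δφ/2)+cosφ1·cosφ2·sin²(Δλ/2)=0.7222563466; c=2·atan2(√a, √(1-a))=2.031426507; dist=6371·c=12942.218 ≈ 12942.2 km; running total=64600.6 km
Leg 5 bearing: y=sinΔλ·cosφ2=0.68321997, x=cosφ1·sinφ2-sinφ1·cosφ2·cosΔλ=0.57932628; θ=atan2(y, x)=49.7042° ≈ 49.7°
Leg 6: φ1=-0.0455234, φ2=1.1336996, Δφ=1.1792230, Δλ=-1.7909295 rad; a=sin²(Δφ/2)+cosφ1·cosφ2·sin²(Δλ/2)=0.5667837506; c=2·atan2(√a, √(1-a))=1.704764198; dist=6371·c=10861.053 ≈ 10861.1 km; running total=75461.7 km
Leg 6 bearing: y=sinΔλ·cosφ2=-0.41309579, x=cosφ1·sinφ2-sinφ1·cosφ2·cosΔλ=0.90083938; θ=atan2(y, x)=-24.6347° <0 so +360° → 335.3653° ≈ 335.4°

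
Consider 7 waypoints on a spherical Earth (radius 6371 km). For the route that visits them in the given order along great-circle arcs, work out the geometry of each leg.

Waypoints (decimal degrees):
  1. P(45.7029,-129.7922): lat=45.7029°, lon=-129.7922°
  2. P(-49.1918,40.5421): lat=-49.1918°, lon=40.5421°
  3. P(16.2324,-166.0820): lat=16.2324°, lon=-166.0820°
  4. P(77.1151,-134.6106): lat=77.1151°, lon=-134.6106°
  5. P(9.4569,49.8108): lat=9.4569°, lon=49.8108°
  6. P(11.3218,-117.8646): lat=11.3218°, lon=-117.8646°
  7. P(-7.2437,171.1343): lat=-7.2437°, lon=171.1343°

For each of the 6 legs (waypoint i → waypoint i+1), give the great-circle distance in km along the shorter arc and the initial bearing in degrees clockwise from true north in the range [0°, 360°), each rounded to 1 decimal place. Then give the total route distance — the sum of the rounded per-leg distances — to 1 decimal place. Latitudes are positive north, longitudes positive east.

Leg 1: φ1=0.7976661, φ2=-0.8585589, Δφ=-1.6562250, Δλ=2.9728944 rad; a=sin²(Δφ/2)+cosφ1·cosφ2·sin²(Δλ/2)=0.9958337347; c=2·atan2(√a, √(1-a))=3.012409619; dist=6371·c=19192.062 ≈ 19192.1 km; running total=19192.1 km
Leg 1 bearing: y=sinΔλ·cosφ2=0.10972702, x=cosφ1·sinφ2-sinφ1·cosφ2·cosΔλ=-0.06749526; θ=atan2(y, x)=121.5965° ≈ 121.6°
Leg 2: φ1=-0.8585589, φ2=0.2833088, Δφ=1.1418677, Δλ=-3.6062709 rad; a=sin²(Δφ/2)+cosφ1·cosφ2·sin²(Δλ/2)=0.8862611667; c=2·atan2(√a, √(1-a))=2.453600193; dist=6371·c=15631.887 ≈ 15631.9 km; running total=34824.0 km
Leg 2 bearing: y=sinΔλ·cosφ2=0.43027059, x=cosφ1·sinφ2-sinφ1·cosφ2·cosΔλ=-0.46698658; θ=atan2(y, x)=137.3433° ≈ 137.3°
Leg 3: φ1=0.2833088, φ2=1.3459124, Δφ=1.0626036, Δλ=0.5492796 rad; a=sin²(Δφ/2)+cosφ1·cosφ2·sin²(Δλ/2)=0.2724476451; c=2·atan2(√a, √(1-a))=1.098306523; dist=6371·c=6997.311 ≈ 6997.3 km; running total=41821.3 km
Leg 3 bearing: y=sinΔλ·cosφ2=0.11641871, x=cosφ1·sinφ2-sinφ1·cosφ2·cosΔλ=0.88279465; θ=atan2(y, x)=7.5125° ≈ 7.5°
Leg 4: φ1=1.3459124, φ2=0.1650540, Δφ=-1.1808584, Δλ=3.2187606 rad; a=sin²(Δφ/2)+cosφ1·cosφ2·sin²(Δλ/2)=0.5295697980; c=2·atan2(√a, √(1-a))=1.629970450; dist=6371·c=10384.542 ≈ 10384.5 km; running total=52205.8 km
Leg 4 bearing: y=sinΔλ·cosφ2=-0.07604371, x=cosφ1·sinφ2-sinφ1·cosφ2·cosΔλ=0.99534912; θ=atan2(y, x)=-4.3689° <0 so +360° → 355.6311° ≈ 355.6°
Leg 5: φ1=0.1650540, φ2=0.1976027, Δφ=0.0325486, Δλ=-2.9264878 rad; a=sin²(Δφ/2)+cosφ1·cosφ2·sin²(Δλ/2)=0.9563336151; c=2·atan2(√a, √(1-a))=2.720559638; dist=6371·c=17332.685 ≈ 17332.7 km; running total=69538.5 km
Leg 5 bearing: y=sinΔλ·cosφ2=-0.20929613, x=cosφ1·sinφ2-sinφ1·cosφ2·cosΔλ=0.35104651; θ=atan2(y, x)=-30.8037° <0 so +360° → 329.1963° ≈ 329.2°
Leg 6: φ1=0.1976027, φ2=-0.1264264, Δφ=-0.3240291, Δλ=5.0439823 rad; a=sin²(Δφ/2)+cosφ1·cosφ2·sin²(Δλ/2)=0.3540433862; c=2·atan2(√a, √(1-a))=1.274569745; dist=6371·c=8120.284 ≈ 8120.3 km; running total=77658.8 km
Leg 6 bearing: y=sinΔλ·cosφ2=-0.93797842, x=cosφ1·sinφ2-sinφ1·cosφ2·cosΔλ=-0.18703782; θ=atan2(y, x)=-101.2772° <0 so +360° → 258.7228° ≈ 258.7°

Leg 1: dist=19192.1 km, bearing=121.6°
Leg 2: dist=15631.9 km, bearing=137.3°
Leg 3: dist=6997.3 km, bearing=7.5°
Leg 4: dist=10384.5 km, bearing=355.6°
Leg 5: dist=17332.7 km, bearing=329.2°
Leg 6: dist=8120.3 km, bearing=258.7°
Total: 77658.8 km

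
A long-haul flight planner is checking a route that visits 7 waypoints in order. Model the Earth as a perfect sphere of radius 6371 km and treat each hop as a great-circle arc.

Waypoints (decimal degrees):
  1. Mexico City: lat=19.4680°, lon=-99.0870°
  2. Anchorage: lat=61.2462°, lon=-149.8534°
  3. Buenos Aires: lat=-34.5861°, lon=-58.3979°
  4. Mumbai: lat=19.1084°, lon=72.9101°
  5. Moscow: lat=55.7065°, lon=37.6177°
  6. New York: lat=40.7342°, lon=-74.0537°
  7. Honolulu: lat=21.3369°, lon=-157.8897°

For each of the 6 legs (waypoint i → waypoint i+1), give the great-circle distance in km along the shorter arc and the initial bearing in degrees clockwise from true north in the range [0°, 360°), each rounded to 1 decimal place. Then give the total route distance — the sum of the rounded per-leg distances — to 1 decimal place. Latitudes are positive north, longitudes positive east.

Leg 1: φ1=0.3397807, φ2=1.0689478, Δφ=0.7291671, Δλ=-0.8860408 rad; a=sin²(Δφ/2)+cosφ1·cosφ2·sin²(Δλ/2)=0.2104777165; c=2·atan2(√a, √(1-a))=0.953240009; dist=6371·c=6073.092 ≈ 6073.1 km; running total=6073.1 km
Leg 1 bearing: y=sinΔλ·cosφ2=-0.37260630, x=cosφ1·sinφ2-sinφ1·cosφ2·cosΔλ=0.72517028; θ=atan2(y, x)=-27.1950° <0 so +360° → 332.8050° ≈ 332.8°
Leg 2: φ1=1.0689478, φ2=-0.6036413, Δφ=-1.6725892, Δλ=1.5961996 rad; a=sin²(Δφ/2)+cosφ1·cosφ2·sin²(Δλ/2)=0.7538550329; c=2·atan2(√a, √(1-a))=2.103321037; dist=6371·c=13400.258 ≈ 13400.3 km; running total=19473.4 km
Leg 2 bearing: y=sinΔλ·cosφ2=0.82300848, x=cosφ1·sinφ2-sinφ1·cosφ2·cosΔλ=-0.25473032; θ=atan2(y, x)=107.1979° ≈ 107.2°
Leg 3: φ1=-0.6036413, φ2=0.3335045, Δφ=0.9371458, Δλ=2.2917569 rad; a=sin²(Δφ/2)+cosφ1·cosφ2·sin²(Δλ/2)=0.8496635230; c=2·atan2(√a, √(1-a))=2.345251934; dist=6371·c=14941.600 ≈ 14941.6 km; running total=34415.0 km
Leg 3 bearing: y=sinΔλ·cosφ2=0.70978309, x=cosφ1·sinφ2-sinφ1·cosφ2·cosΔλ=-0.08455555; θ=atan2(y, x)=96.7936° ≈ 96.8°
Leg 4: φ1=0.3335045, φ2=0.9722618, Δφ=0.6387573, Δλ=-0.6159686 rad; a=sin²(Δφ/2)+cosφ1·cosφ2·sin²(Δλ/2)=0.1475040205; c=2·atan2(√a, √(1-a))=0.788384519; dist=6371·c=5022.798 ≈ 5022.8 km; running total=39437.8 km
Leg 4 bearing: y=sinΔλ·cosφ2=-0.32552267, x=cosφ1·sinφ2-sinφ1·cosφ2·cosΔλ=0.63009629; θ=atan2(y, x)=-27.3219° <0 so +360° → 332.6781° ≈ 332.7°
Leg 5: φ1=0.9722618, φ2=0.7109459, Δφ=-0.2613159, Δλ=-1.9490336 rad; a=sin²(Δφ/2)+cosφ1·cosφ2·sin²(Δλ/2)=0.3092740406; c=2·atan2(√a, √(1-a))=1.179429858; dist=6371·c=7514.148 ≈ 7514.1 km; running total=46951.9 km
Leg 5 bearing: y=sinΔλ·cosφ2=-0.70418529, x=cosφ1·sinφ2-sinφ1·cosφ2·cosΔλ=0.59884682; θ=atan2(y, x)=-49.6218° <0 so +360° → 310.3782° ≈ 310.4°
Leg 6: φ1=0.7109459, φ2=0.3723992, Δφ=-0.3385468, Δλ=-1.4632142 rad; a=sin²(Δφ/2)+cosφ1·cosφ2·sin²(Δλ/2)=0.3433914043; c=2·atan2(√a, √(1-a))=1.252217525; dist=6371·c=7977.878 ≈ 7977.9 km; running total=54929.8 km
Leg 6 bearing: y=sinΔλ·cosφ2=-0.92607199, x=cosφ1·sinφ2-sinφ1·cosφ2·cosΔλ=0.21044159; θ=atan2(y, x)=-77.1975° <0 so +360° → 282.8025° ≈ 282.8°

Leg 1: dist=6073.1 km, bearing=332.8°
Leg 2: dist=13400.3 km, bearing=107.2°
Leg 3: dist=14941.6 km, bearing=96.8°
Leg 4: dist=5022.8 km, bearing=332.7°
Leg 5: dist=7514.1 km, bearing=310.4°
Leg 6: dist=7977.9 km, bearing=282.8°
Total: 54929.8 km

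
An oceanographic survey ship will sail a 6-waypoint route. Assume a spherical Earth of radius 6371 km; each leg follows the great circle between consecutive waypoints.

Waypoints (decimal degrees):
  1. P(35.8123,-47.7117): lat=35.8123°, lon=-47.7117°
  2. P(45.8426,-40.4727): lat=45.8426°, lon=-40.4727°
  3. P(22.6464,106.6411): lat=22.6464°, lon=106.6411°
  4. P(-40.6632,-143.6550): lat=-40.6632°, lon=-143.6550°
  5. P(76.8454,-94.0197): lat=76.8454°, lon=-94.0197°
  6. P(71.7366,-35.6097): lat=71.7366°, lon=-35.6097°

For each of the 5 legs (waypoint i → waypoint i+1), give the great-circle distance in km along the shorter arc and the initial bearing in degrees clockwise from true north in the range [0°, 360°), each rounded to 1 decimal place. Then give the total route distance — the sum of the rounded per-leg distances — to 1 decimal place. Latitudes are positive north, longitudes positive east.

Leg 1: dist=1269.5 km, bearing=26.3°
Leg 2: dist=11707.4 km, bearing=31.3°
Leg 3: dist=13247.7 km, bearing=125.2°
Leg 4: dist=13511.7 km, bearing=11.7°
Leg 5: dist=1760.4 km, bearing=78.1°
Total: 41496.7 km

Leg 1: φ1=0.6250425, φ2=0.8001043, Δφ=0.1750618, Δλ=0.1263444 rad; a=sin²(Δφ/2)+cosφ1·cosφ2·sin²(Δλ/2)=0.0098935730; c=2·atan2(√a, √(1-a))=0.199262379; dist=6371·c=1269.501 ≈ 1269.5 km; running total=1269.5 km
Leg 1 bearing: y=sinΔλ·cosφ2=0.08778155, x=cosφ1·sinφ2-sinφ1·cosφ2·cosΔλ=0.17741804; θ=atan2(y, x)=26.3249° ≈ 26.3°
Leg 2: φ1=0.8001043, φ2=0.3952542, Δφ=-0.4048501, Δλ=2.5676202 rad; a=sin²(Δφ/2)+cosφ1·cosφ2·sin²(Δλ/2)=0.6318261204; c=2·atan2(√a, √(1-a))=1.837602787; dist=6371·c=11707.367 ≈ 11707.4 km; running total=12976.9 km
Leg 2 bearing: y=sinΔλ·cosφ2=0.50110834, x=cosφ1·sinφ2-sinφ1·cosφ2·cosΔλ=0.82424385; θ=atan2(y, x)=31.2980° ≈ 31.3°
Leg 3: φ1=0.3952542, φ2=-0.7097067, Δφ=-1.1049610, Δλ=-4.3684910 rad; a=sin²(Δφ/2)+cosφ1·cosφ2·sin²(Δλ/2)=0.7434663034; c=2·atan2(√a, √(1-a))=2.079370773; dist=6371·c=13247.671 ≈ 13247.7 km; running total=26224.6 km
Leg 3 bearing: y=sinΔλ·cosφ2=0.71413791, x=cosφ1·sinφ2-sinφ1·cosφ2·cosΔλ=-0.50289530; θ=atan2(y, x)=125.1532° ≈ 125.2°
Leg 4: φ1=-0.7097067, φ2=1.3412052, Δφ=2.0509120, Δλ=0.8662994 rad; a=sin²(Δφ/2)+cosφ1·cosφ2·sin²(Δλ/2)=0.7613540894; c=2·atan2(√a, √(1-a))=2.120820901; dist=6371·c=13511.74996 ≈ 13511.7 km; running total=39736.3 km
Leg 4 bearing: y=sinΔλ·cosφ2=0.17340124, x=cosφ1·sinφ2-sinφ1·cosφ2·cosΔλ=0.83469046; θ=atan2(y, x)=11.7359° ≈ 11.7°
Leg 5: φ1=1.3412052, φ2=1.2520399, Δφ=-0.0891654, Δλ=1.0194468 rad; a=sin²(Δφ/2)+cosφ1·cosφ2·sin²(Δλ/2)=0.0189663024; c=2·atan2(√a, √(1-a))=0.276314583; dist=6371·c=1760.400 ≈ 1760.4 km; running total=41496.7 km
Leg 5 bearing: y=sinΔλ·cosφ2=0.26694787, x=cosφ1·sinφ2-sinφ1·cosφ2·cosΔλ=0.05625975; θ=atan2(y, x)=78.0990° ≈ 78.1°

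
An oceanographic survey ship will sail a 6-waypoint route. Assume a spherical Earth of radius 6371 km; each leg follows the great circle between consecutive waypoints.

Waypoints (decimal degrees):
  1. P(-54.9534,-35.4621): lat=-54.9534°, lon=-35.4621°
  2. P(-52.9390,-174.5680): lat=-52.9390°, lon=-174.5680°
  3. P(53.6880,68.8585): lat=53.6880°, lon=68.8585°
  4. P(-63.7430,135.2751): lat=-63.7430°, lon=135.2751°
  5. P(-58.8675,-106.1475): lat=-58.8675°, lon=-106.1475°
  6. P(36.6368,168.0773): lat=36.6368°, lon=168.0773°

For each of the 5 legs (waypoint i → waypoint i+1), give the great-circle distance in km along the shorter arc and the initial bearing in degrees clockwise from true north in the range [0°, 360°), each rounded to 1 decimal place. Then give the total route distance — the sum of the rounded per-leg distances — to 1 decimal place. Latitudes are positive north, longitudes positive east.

Leg 1: φ1=-0.9591178, φ2=-0.9239599, Δφ=0.0351579, Δλ=-2.4278560 rad; a=sin²(Δφ/2)+cosφ1·cosφ2·sin²(Δλ/2)=0.3041498653; c=2·atan2(√a, √(1-a))=1.168317527; dist=6371·c=7443.351 ≈ 7443.4 km; running total=7443.4 km
Leg 1 bearing: y=sinΔλ·cosφ2=-0.39454243, x=cosφ1·sinφ2-sinφ1·cosφ2·cosΔλ=-0.83120826; θ=atan2(y, x)=-154.6081° <0 so +360° → 205.3919° ≈ 205.4°
Leg 2: φ1=-0.9239599, φ2=0.9370324, Δφ=1.8609922, Δλ=4.2485939 rad; a=sin²(Δφ/2)+cosφ1·cosφ2·sin²(Δλ/2)=0.9013395857; c=2·atan2(√a, √(1-a))=2.502570218; dist=6371·c=15943.875 ≈ 15943.9 km; running total=23387.3 km
Leg 2 bearing: y=sinΔλ·cosφ2=-0.52962459, x=cosφ1·sinφ2-sinφ1·cosφ2·cosΔλ=0.27423337; θ=atan2(y, x)=-62.6254° <0 so +360° → 297.3746° ≈ 297.4°
Leg 3: φ1=0.9370324, φ2=-1.1125252, Δφ=-2.0495576, Δλ=1.1591883 rad; a=sin²(Δφ/2)+cosφ1·cosφ2·sin²(Δλ/2)=0.8089231758; c=2·atan2(√a, √(1-a))=2.236797104; dist=6371·c=14250.634 ≈ 14250.6 km; running total=37637.9 km
Leg 3 bearing: y=sinΔλ·cosφ2=0.40544857, x=cosφ1·sinφ2-sinφ1·cosφ2·cosΔλ=-0.67370419; θ=atan2(y, x)=148.9596° ≈ 149.0°
Leg 4: φ1=-1.1125252, φ2=-1.0274317, Δφ=0.0850935, Δλ=-4.2136193 rad; a=sin²(Δφ/2)+cosφ1·cosφ2·sin²(Δλ/2)=0.1708788498; c=2·atan2(√a, √(1-a))=0.852314820; dist=6371·c=5430.098 ≈ 5430.1 km; running total=43068.0 km
Leg 4 bearing: y=sinΔλ·cosφ2=0.45403142, x=cosφ1·sinφ2-sinφ1·cosφ2·cosΔλ=-0.60047693; θ=atan2(y, x)=142.9064° ≈ 142.9°
Leg 5: φ1=-1.0274317, φ2=0.6394328, Δφ=1.6668645, Δλ=4.7861257 rad; a=sin²(Δφ/2)+cosφ1·cosφ2·sin²(Δλ/2)=0.7401152654; c=2·atan2(√a, √(1-a))=2.071713840; dist=6371·c=13198.889 ≈ 13198.9 km; running total=56266.9 km
Leg 5 bearing: y=sinΔλ·cosφ2=-0.80025390, x=cosφ1·sinφ2-sinφ1·cosφ2·cosΔλ=0.35912719; θ=atan2(y, x)=-65.8311° <0 so +360° → 294.1689° ≈ 294.2°

Leg 1: dist=7443.4 km, bearing=205.4°
Leg 2: dist=15943.9 km, bearing=297.4°
Leg 3: dist=14250.6 km, bearing=149.0°
Leg 4: dist=5430.1 km, bearing=142.9°
Leg 5: dist=13198.9 km, bearing=294.2°
Total: 56266.9 km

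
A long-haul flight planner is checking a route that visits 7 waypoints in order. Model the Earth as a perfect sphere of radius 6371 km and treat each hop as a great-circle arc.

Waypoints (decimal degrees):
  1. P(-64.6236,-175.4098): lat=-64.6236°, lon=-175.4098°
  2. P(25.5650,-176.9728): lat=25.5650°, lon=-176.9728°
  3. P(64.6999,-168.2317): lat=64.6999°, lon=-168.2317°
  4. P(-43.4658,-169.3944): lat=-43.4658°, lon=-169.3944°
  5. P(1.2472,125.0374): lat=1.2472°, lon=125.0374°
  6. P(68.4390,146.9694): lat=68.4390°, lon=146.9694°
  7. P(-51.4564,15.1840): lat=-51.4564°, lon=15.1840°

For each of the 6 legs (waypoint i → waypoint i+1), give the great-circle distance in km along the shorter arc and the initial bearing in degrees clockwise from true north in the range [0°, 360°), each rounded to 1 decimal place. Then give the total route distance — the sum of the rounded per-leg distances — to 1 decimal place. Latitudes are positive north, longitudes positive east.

Leg 1: dist=10029.4 km, bearing=358.6°
Leg 2: dist=4396.6 km, bearing=5.9°
Leg 3: dist=12027.9 km, bearing=180.9°
Leg 4: dist=8165.3 km, bearing=288.3°
Leg 5: dist=7654.1 km, bearing=8.5°
Leg 6: dist=16861.7 km, bearing=282.0°
Total: 59135.0 km

Leg 1: φ1=-1.1278946, φ2=0.4461934, Δφ=1.5740880, Δλ=-0.0272795 rad; a=sin²(Δφ/2)+cosφ1·cosφ2·sin²(Δλ/2)=0.5017177631; c=2·atan2(√a, √(1-a))=1.574231860; dist=6371·c=10029.431 ≈ 10029.4 km; running total=10029.4 km
Leg 1 bearing: y=sinΔλ·cosφ2=-0.02460568, x=cosφ1·sinφ2-sinφ1·cosφ2·cosΔλ=0.99969133; θ=atan2(y, x)=-1.4100° <0 so +360° → 358.5900° ≈ 358.6°
Leg 2: φ1=0.4461934, φ2=1.1292263, Δφ=0.6830329, Δλ=0.1525610 rad; a=sin²(Δφ/2)+cosφ1·cosφ2·sin²(Δλ/2)=0.1144078260; c=2·atan2(√a, √(1-a))=0.690096873; dist=6371·c=4396.607 ≈ 4396.6 km; running total=14426.0 km
Leg 2 bearing: y=sinΔλ·cosφ2=0.06494575, x=cosφ1·sinφ2-sinφ1·cosφ2·cosΔλ=0.63329042; θ=atan2(y, x)=5.8554° ≈ 5.9°
Leg 3: φ1=1.1292263, φ2=-0.7586213, Δφ=-1.8878476, Δλ=-0.0202929 rad; a=sin²(Δφ/2)+cosφ1·cosφ2·sin²(Δλ/2)=0.6559150132; c=2·atan2(√a, √(1-a))=1.887914816; dist=6371·c=12027.905 ≈ 12027.9 km; running total=26453.9 km
Leg 3 bearing: y=sinΔλ·cosφ2=-0.01472731, x=cosφ1·sinφ2-sinφ1·cosφ2·cosΔλ=-0.95002376; θ=atan2(y, x)=-179.1119° <0 so +360° → 180.8881° ≈ 180.9°
Leg 4: φ1=-0.7586213, φ2=0.0217677, Δφ=0.7803891, Δλ=5.1388043 rad; a=sin²(Δφ/2)+cosφ1·cosφ2·sin²(Δλ/2)=0.3574262949; c=2·atan2(√a, √(1-a))=1.281636107; dist=6371·c=8165.304 ≈ 8165.3 km; running total=34619.2 km
Leg 4 bearing: y=sinΔλ·cosφ2=-0.91023855, x=cosφ1·sinφ2-sinφ1·cosφ2·cosΔλ=0.30026112; θ=atan2(y, x)=-71.7438° <0 so +360° → 288.2562° ≈ 288.3°
Leg 5: φ1=0.0217677, φ2=1.1944859, Δφ=1.1727181, Δλ=0.3827856 rad; a=sin²(Δφ/2)+cosφ1·cosφ2·sin²(Δλ/2)=0.3194711798; c=2·atan2(√a, √(1-a))=1.201394536; dist=6371·c=7654.085 ≈ 7654.1 km; running total=42273.3 km
Leg 5 bearing: y=sinΔλ·cosφ2=0.13726029, x=cosφ1·sinφ2-sinφ1·cosφ2·cosΔλ=0.92238658; θ=atan2(y, x)=8.4641° ≈ 8.5°
Leg 6: φ1=1.1944859, φ2=-0.8980836, Δφ=-2.0925695, Δλ=-2.3000891 rad; a=sin²(Δφ/2)+cosφ1·cosφ2·sin²(Δλ/2)=0.9399950207; c=2·atan2(√a, √(1-a))=2.646637561; dist=6371·c=16861.728 ≈ 16861.7 km; running total=59135.0 km
Leg 6 bearing: y=sinΔλ·cosφ2=-0.46461936, x=cosφ1·sinφ2-sinφ1·cosφ2·cosΔλ=0.09872374; θ=atan2(y, x)=-78.0040° <0 so +360° → 281.9960° ≈ 282.0°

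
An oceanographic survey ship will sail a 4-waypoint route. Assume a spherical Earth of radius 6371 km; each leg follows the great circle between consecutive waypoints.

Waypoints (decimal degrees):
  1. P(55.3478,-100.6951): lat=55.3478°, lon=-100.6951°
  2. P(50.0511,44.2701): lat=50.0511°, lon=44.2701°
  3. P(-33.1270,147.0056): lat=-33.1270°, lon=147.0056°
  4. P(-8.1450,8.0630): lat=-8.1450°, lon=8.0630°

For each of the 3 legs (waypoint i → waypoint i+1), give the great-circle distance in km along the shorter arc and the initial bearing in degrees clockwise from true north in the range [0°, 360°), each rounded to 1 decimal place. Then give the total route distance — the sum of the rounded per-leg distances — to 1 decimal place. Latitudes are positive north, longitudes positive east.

Leg 1: dist=7853.5 km, bearing=23.0°
Leg 2: dist=13622.9 km, bearing=104.4°
Leg 3: dist=13700.2 km, bearing=231.0°
Total: 35176.6 km

Leg 1: φ1=0.9660013, φ2=0.8735565, Δφ=-0.0924449, Δλ=2.5301200 rad; a=sin²(Δφ/2)+cosφ1·cosφ2·sin²(Δλ/2)=0.3341541219; c=2·atan2(√a, √(1-a))=1.232700038; dist=6371·c=7853.532 ≈ 7853.5 km; running total=7853.5 km
Leg 1 bearing: y=sinΔλ·cosφ2=0.36861521, x=cosφ1·sinφ2-sinφ1·cosφ2·cosΔλ=0.86839128; θ=atan2(y, x)=23.0003° ≈ 23.0°
Leg 2: φ1=0.8735565, φ2=-0.5781752, Δφ=-1.4517317, Δλ=1.7930727 rad; a=sin²(Δφ/2)+cosφ1·cosφ2·sin²(Δλ/2)=0.7687491919; c=2·atan2(√a, √(1-a))=2.138264037; dist=6371·c=13622.880 ≈ 13622.9 km; running total=21476.4 km
Leg 2 bearing: y=sinΔλ·cosφ2=0.81685818, x=cosφ1·sinφ2-sinφ1·cosφ2·cosΔλ=-0.20937576; θ=atan2(y, x)=104.3765° ≈ 104.4°
Leg 3: φ1=-0.5781752, φ2=-0.1421571, Δφ=0.4360182, Δλ=-2.4250058 rad; a=sin²(Δφ/2)+cosφ1·cosφ2·sin²(Δλ/2)=0.7738461578; c=2·atan2(√a, √(1-a))=2.150399922; dist=6371·c=13700.198 ≈ 13700.2 km; running total=35176.6 km
Leg 3 bearing: y=sinΔλ·cosφ2=-0.65018929, x=cosφ1·sinφ2-sinφ1·cosφ2·cosΔλ=-0.52658050; θ=atan2(y, x)=-129.0036° <0 so +360° → 230.9964° ≈ 231.0°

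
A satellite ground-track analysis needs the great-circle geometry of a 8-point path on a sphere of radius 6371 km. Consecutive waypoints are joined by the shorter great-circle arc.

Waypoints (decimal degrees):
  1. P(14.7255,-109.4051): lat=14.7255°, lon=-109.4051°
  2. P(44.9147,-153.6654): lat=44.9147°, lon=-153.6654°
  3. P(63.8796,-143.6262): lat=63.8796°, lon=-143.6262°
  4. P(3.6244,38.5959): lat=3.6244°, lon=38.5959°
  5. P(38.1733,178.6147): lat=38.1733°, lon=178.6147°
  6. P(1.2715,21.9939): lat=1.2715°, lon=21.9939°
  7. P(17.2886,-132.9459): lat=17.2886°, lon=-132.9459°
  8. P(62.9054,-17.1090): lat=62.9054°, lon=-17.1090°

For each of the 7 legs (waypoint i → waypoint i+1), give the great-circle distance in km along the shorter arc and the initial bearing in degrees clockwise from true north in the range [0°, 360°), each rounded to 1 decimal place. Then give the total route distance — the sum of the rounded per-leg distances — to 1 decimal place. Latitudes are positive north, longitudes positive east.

Leg 1: dist=5330.1 km, bearing=318.3°
Leg 2: dist=2200.5 km, bearing=13.1°
Leg 3: dist=12506.7 km, bearing=357.6°
Leg 4: dist=13810.6 km, bearing=37.6°
Leg 5: dist=15016.7 km, bearing=325.8°
Leg 6: dist=16580.0 km, bearing=308.0°
Leg 7: dist=9529.0 km, bearing=24.3°
Total: 74973.6 km

Leg 1: φ1=0.2570085, φ2=0.7839094, Δφ=0.5269009, Δλ=-0.7724880 rad; a=sin²(Δφ/2)+cosφ1·cosφ2·sin²(Δλ/2)=0.1650104230; c=2·atan2(√a, √(1-a))=0.836615620; dist=6371·c=5330.078 ≈ 5330.1 km; running total=5330.1 km
Leg 1 bearing: y=sinΔλ·cosφ2=-0.49423758, x=cosφ1·sinφ2-sinφ1·cosφ2·cosΔλ=0.55394689; θ=atan2(y, x)=-41.7397° <0 so +360° → 318.2603° ≈ 318.3°
Leg 2: φ1=0.7839094, φ2=1.1149093, Δφ=0.3309999, Δλ=0.1752171 rad; a=sin²(Δφ/2)+cosφ1·cosφ2·sin²(Δλ/2)=0.0295279011; c=2·atan2(√a, √(1-a))=0.345387893; dist=6371·c=2200.466 ≈ 2200.5 km; running total=7530.6 km
Leg 2 bearing: y=sinΔλ·cosφ2=0.07674677, x=cosφ1·sinφ2-sinφ1·cosφ2·cosΔλ=0.32974831; θ=atan2(y, x)=13.1020° ≈ 13.1°
Leg 3: φ1=1.1149093, φ2=0.0632577, Δφ=-1.0516516, Δλ=3.1803756 rad; a=sin²(Δφ/2)+cosφ1·cosφ2·sin²(Δλ/2)=0.6911442677; c=2·atan2(√a, √(1-a))=1.963068013; dist=6371·c=12506.706 ≈ 12506.7 km; running total=20037.3 km
Leg 3 bearing: y=sinΔλ·cosφ2=-0.03869569, x=cosφ1·sinφ2-sinφ1·cosφ2·cosΔλ=0.92323243; θ=atan2(y, x)=-2.4000° <0 so +360° → 357.6000° ≈ 357.6°
Leg 4: φ1=0.0632577, φ2=0.6662498, Δφ=0.6029921, Δλ=2.4437891 rad; a=sin²(Δφ/2)+cosφ1·cosφ2·sin²(Δλ/2)=0.7810565378; c=2·atan2(√a, √(1-a))=2.167734838; dist=6371·c=13810.639 ≈ 13810.6 km; running total=33847.9 km
Leg 4 bearing: y=sinΔλ·cosφ2=0.50512663, x=cosφ1·sinφ2-sinφ1·cosφ2·cosΔλ=0.65488623; θ=atan2(y, x)=37.6437° ≈ 37.6°
Leg 5: φ1=0.6662498, φ2=0.0221919, Δφ=-0.6440579, Δλ=-2.7335486 rad; a=sin²(Δφ/2)+cosφ1·cosφ2·sin²(Δλ/2)=0.8538547181; c=2·atan2(√a, √(1-a))=2.357047137; dist=6371·c=15016.747 ≈ 15016.7 km; running total=48864.6 km
Leg 5 bearing: y=sinΔλ·cosφ2=-0.39671699, x=cosφ1·sinφ2-sinφ1·cosφ2·cosΔλ=0.58460498; θ=atan2(y, x)=-34.1611° <0 so +360° → 325.8389° ≈ 325.8°
Leg 6: φ1=0.0221919, φ2=0.3017430, Δφ=0.2795511, Δλ=-2.7042097 rad; a=sin²(Δφ/2)+cosφ1·cosφ2·sin²(Δλ/2)=0.9290643906; c=2·atan2(√a, √(1-a))=2.602410310; dist=6371·c=16579.956 ≈ 16580.0 km; running total=65444.6 km
Leg 6 bearing: y=sinΔλ·cosφ2=-0.40443335, x=cosφ1·sinφ2-sinφ1·cosφ2·cosΔλ=0.31630470; θ=atan2(y, x)=-51.9713° <0 so +360° → 308.0287° ≈ 308.0°
Leg 7: φ1=0.3017430, φ2=1.0979063, Δφ=0.7961634, Δλ=2.0217353 rad; a=sin²(Δφ/2)+cosφ1·cosφ2·sin²(Δλ/2)=0.4624781360; c=2·atan2(√a, √(1-a))=1.495681984; dist=6371·c=9528.990 ≈ 9529.0 km; running total=74973.6 km
Leg 7 bearing: y=sinΔλ·cosφ2=0.40993234, x=cosφ1·sinφ2-sinφ1·cosφ2·cosΔλ=0.90902361; θ=atan2(y, x)=24.2734° ≈ 24.3°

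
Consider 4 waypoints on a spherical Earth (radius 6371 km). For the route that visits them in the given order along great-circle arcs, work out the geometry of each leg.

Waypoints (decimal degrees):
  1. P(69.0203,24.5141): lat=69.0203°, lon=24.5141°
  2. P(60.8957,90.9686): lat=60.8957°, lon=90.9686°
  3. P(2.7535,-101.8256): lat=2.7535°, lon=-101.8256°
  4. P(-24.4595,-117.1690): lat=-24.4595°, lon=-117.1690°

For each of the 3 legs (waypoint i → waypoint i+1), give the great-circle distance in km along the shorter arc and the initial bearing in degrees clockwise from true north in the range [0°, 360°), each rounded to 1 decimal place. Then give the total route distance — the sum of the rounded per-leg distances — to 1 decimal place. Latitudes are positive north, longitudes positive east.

Leg 1: dist=3080.3 km, bearing=73.6°
Leg 2: dist=12852.1 km, bearing=14.2°
Leg 3: dist=3450.3 km, bearing=207.9°
Total: 19382.7 km

Leg 1: φ1=1.2046315, φ2=1.0628305, Δφ=-0.1418010, Δλ=1.1598498 rad; a=sin²(Δφ/2)+cosφ1·cosφ2·sin²(Δλ/2)=0.0573088719; c=2·atan2(√a, √(1-a))=0.483480661; dist=6371·c=3080.255 ≈ 3080.3 km; running total=3080.3 km
Leg 1 bearing: y=sinΔλ·cosφ2=0.44590473, x=cosφ1·sinφ2-sinφ1·cosφ2·cosΔλ=0.13140483; θ=atan2(y, x)=73.5801° ≈ 73.6°
Leg 2: φ1=1.0628305, φ2=0.0480576, Δφ=-1.0147728, Δλ=-3.3648936 rad; a=sin²(Δφ/2)+cosφ1·cosφ2·sin²(Δλ/2)=0.7159016685; c=2·atan2(√a, √(1-a))=2.017287486; dist=6371·c=12852.139 ≈ 12852.1 km; running total=15932.4 km
Leg 2 bearing: y=sinΔλ·cosφ2=0.22119411, x=cosφ1·sinφ2-sinφ1·cosφ2·cosΔλ=0.87442498; θ=atan2(y, x)=14.1957° ≈ 14.2°
Leg 3: φ1=0.0480576, φ2=-0.4268988, Δφ=-0.4749564, Δλ=-0.2677928 rad; a=sin²(Δφ/2)+cosφ1·cosφ2·sin²(Δλ/2)=0.0715469260; c=2·atan2(√a, √(1-a))=0.541558909; dist=6371·c=3450.272 ≈ 3450.3 km; running total=19382.7 km
Leg 3 bearing: y=sinΔλ·cosφ2=-0.24085653, x=cosφ1·sinφ2-sinφ1·cosφ2·cosΔλ=-0.45574114; θ=atan2(y, x)=-152.1438° <0 so +360° → 207.8562° ≈ 207.9°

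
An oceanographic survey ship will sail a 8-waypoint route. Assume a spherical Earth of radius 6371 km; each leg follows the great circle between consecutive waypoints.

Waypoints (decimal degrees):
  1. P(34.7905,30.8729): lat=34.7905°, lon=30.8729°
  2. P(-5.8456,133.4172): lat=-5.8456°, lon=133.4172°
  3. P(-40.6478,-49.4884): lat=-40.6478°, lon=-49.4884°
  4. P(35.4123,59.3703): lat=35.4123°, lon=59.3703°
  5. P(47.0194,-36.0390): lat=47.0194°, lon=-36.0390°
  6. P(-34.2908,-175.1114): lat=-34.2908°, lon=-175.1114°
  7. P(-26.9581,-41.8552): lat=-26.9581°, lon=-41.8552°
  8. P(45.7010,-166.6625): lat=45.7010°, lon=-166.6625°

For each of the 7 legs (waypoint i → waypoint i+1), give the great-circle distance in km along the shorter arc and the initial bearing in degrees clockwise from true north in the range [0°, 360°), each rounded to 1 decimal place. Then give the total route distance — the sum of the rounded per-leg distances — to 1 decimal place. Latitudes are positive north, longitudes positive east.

Leg 1: dist=11522.5 km, bearing=87.7°
Leg 2: dist=14836.7 km, bearing=177.0°
Leg 3: dist=13928.7 km, bearing=70.8°
Leg 4: dist=7582.3 km, bearing=313.0°
Leg 5: dist=16334.7 km, bearing=277.6°
Leg 6: dist=11612.3 km, bearing=137.9°
Leg 7: dist=14769.8 km, bearing=308.6°
Total: 90587.0 km

Leg 1: φ1=0.6072088, φ2=-0.1020250, Δφ=-0.7092337, Δλ=1.7897357 rad; a=sin²(Δφ/2)+cosφ1·cosφ2·sin²(Δλ/2)=0.6177771185; c=2·atan2(√a, √(1-a))=1.808585140; dist=6371·c=11522.496 ≈ 11522.5 km; running total=11522.5 km
Leg 1 bearing: y=sinΔλ·cosφ2=0.97105247, x=cosφ1·sinφ2-sinφ1·cosφ2·cosΔλ=0.03963971; θ=atan2(y, x)=87.6624° ≈ 87.7°
Leg 2: φ1=-0.1020250, φ2=-0.7094379, Δφ=-0.6074130, Δλ=-3.1923049 rad; a=sin²(Δφ/2)+cosφ1·cosφ2·sin²(Δλ/2)=0.8437338926; c=2·atan2(√a, √(1-a))=2.328792732; dist=6371·c=14836.738 ≈ 14836.7 km; running total=26359.2 km
Leg 2 bearing: y=sinΔλ·cosφ2=0.03846035, x=cosφ1·sinφ2-sinφ1·cosφ2·cosΔλ=-0.72519573; θ=atan2(y, x)=176.9642° ≈ 177.0°
Leg 3: φ1=-0.7094379, φ2=0.6180612, Δφ=1.3274992, Δλ=1.8999427 rad; a=sin²(Δφ/2)+cosφ1·cosφ2·sin²(Δλ/2)=0.7886699043; c=2·atan2(√a, √(1-a))=2.186263224; dist=6371·c=13928.683 ≈ 13928.7 km; running total=40287.9 km
Leg 3 bearing: y=sinΔλ·cosφ2=0.77125289, x=cosφ1·sinφ2-sinφ1·cosφ2·cosΔλ=0.26804425; θ=atan2(y, x)=70.8354° ≈ 70.8°
Leg 4: φ1=0.6180612, φ2=0.8206433, Δφ=0.2025821, Δλ=-1.6652064 rad; a=sin²(Δφ/2)+cosφ1·cosφ2·sin²(Δλ/2)=0.3142289629; c=2·atan2(√a, √(1-a))=1.190126884; dist=6371·c=7582.298 ≈ 7582.3 km; running total=47870.2 km
Leg 4 bearing: y=sinΔλ·cosφ2=-0.67871463, x=cosφ1·sinφ2-sinφ1·cosφ2·cosΔλ=0.63348475; θ=atan2(y, x)=-46.9741° <0 so +360° → 313.0259° ≈ 313.0°
Leg 5: φ1=0.8206433, φ2=-0.5984874, Δφ=-1.4191307, Δλ=-2.4272713 rad; a=sin²(Δφ/2)+cosφ1·cosφ2·sin²(Δλ/2)=0.9188651446; c=2·atan2(√a, √(1-a))=2.563909863; dist=6371·c=16334.670 ≈ 16334.7 km; running total=64204.9 km
Leg 5 bearing: y=sinΔλ·cosφ2=-0.54124026, x=cosφ1·sinφ2-sinφ1·cosφ2·cosΔλ=0.07257370; θ=atan2(y, x)=-82.3629° <0 so +360° → 277.6371° ≈ 277.6°
Leg 6: φ1=-0.5984874, φ2=-0.4705076, Δφ=0.1279798, Δλ=2.3257594 rad; a=sin²(Δφ/2)+cosφ1·cosφ2·sin²(Δλ/2)=0.6246140434; c=2·atan2(√a, √(1-a))=1.822679435; dist=6371·c=11612.291 ≈ 11612.3 km; running total=75817.2 km
Leg 6 bearing: y=sinΔλ·cosφ2=0.64915884, x=cosφ1·sinφ2-sinφ1·cosφ2·cosΔλ=-0.71866415; θ=atan2(y, x)=137.9090° ≈ 137.9°
Leg 7: φ1=-0.4705076, φ2=0.7976329, Δφ=1.2681405, Δλ=-2.1782983 rad; a=sin²(Δφ/2)+cosφ1·cosφ2·sin²(Δλ/2)=0.8398993155; c=2·atan2(√a, √(1-a))=2.318284357; dist=6371·c=14769.790 ≈ 14769.8 km; running total=90587.0 km
Leg 7 bearing: y=sinΔλ·cosφ2=-0.57344211, x=cosφ1·sinφ2-sinφ1·cosφ2·cosΔλ=0.45720670; θ=atan2(y, x)=-51.4346° <0 so +360° → 308.5654° ≈ 308.6°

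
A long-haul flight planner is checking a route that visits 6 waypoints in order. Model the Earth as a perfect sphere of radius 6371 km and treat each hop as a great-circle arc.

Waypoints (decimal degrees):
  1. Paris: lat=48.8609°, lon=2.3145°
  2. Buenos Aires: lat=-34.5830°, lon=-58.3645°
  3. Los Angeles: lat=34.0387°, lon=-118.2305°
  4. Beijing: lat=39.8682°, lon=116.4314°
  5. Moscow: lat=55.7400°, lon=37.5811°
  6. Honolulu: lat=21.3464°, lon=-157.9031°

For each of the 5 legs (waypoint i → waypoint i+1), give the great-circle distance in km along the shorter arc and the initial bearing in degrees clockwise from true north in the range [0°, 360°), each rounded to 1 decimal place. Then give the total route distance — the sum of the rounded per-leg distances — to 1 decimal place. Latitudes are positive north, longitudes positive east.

Leg 1: φ1=0.8527836, φ2=-0.6035872, Δφ=-1.4563708, Δλ=-1.0590483 rad; a=sin²(Δφ/2)+cosφ1·cosφ2·sin²(Δλ/2)=0.5811117772; c=2·atan2(√a, √(1-a))=1.733739967; dist=6371·c=11045.657 ≈ 11045.7 km; running total=11045.7 km
Leg 1 bearing: y=sinΔλ·cosφ2=-0.71783111, x=cosφ1·sinφ2-sinφ1·cosφ2·cosΔλ=-0.67705393; θ=atan2(y, x)=-133.3255° <0 so +360° → 226.6745° ≈ 226.7°
Leg 2: φ1=-0.6035872, φ2=0.5940874, Δφ=1.1976746, Δλ=-1.0448588 rad; a=sin²(Δφ/2)+cosφ1·cosφ2·sin²(Δλ/2)=0.4876073696; c=2·atan2(√a, √(1-a))=1.546008528; dist=6371·c=9849.620 ≈ 9849.6 km; running total=20895.3 km
Leg 2 bearing: y=sinΔλ·cosφ2=-0.71666936, x=cosφ1·sinφ2-sinφ1·cosφ2·cosΔλ=0.69697254; θ=atan2(y, x)=-45.7983° <0 so +360° → 314.2017° ≈ 314.2°
Leg 3: φ1=0.5940874, φ2=0.6958314, Δφ=0.1017440, Δλ=4.0956228 rad; a=sin²(Δφ/2)+cosφ1·cosφ2·sin²(Δλ/2)=0.5045278406; c=2·atan2(√a, √(1-a))=1.579852132; dist=6371·c=10065.238 ≈ 10065.2 km; running total=30960.5 km
Leg 3 bearing: y=sinΔλ·cosφ2=-0.62610771, x=cosφ1·sinφ2-sinφ1·cosφ2·cosΔλ=0.77968399; θ=atan2(y, x)=-38.7654° <0 so +360° → 321.2346° ≈ 321.2°
Leg 4: φ1=0.6958314, φ2=0.9728465, Δφ=0.2770152, Δλ=-1.3761974 rad; a=sin²(Δφ/2)+cosφ1·cosφ2·sin²(Δλ/2)=0.1933237852; c=2·atan2(√a, √(1-a))=0.910498090; dist=6371·c=5800.783 ≈ 5800.8 km; running total=36761.3 km
Leg 4 bearing: y=sinΔλ·cosφ2=-0.55232369, x=cosφ1·sinφ2-sinφ1·cosφ2·cosΔλ=0.56456828; θ=atan2(y, x)=-44.3719° <0 so +360° → 315.6281° ≈ 315.6°
Leg 5: φ1=0.9728465, φ2=0.3725650, Δφ=-0.6002816, Δλ=-3.4118429 rad; a=sin²(Δφ/2)+cosφ1·cosφ2·sin²(Δλ/2)=0.6022252474; c=2·atan2(√a, √(1-a))=1.776698638; dist=6371·c=11319.347 ≈ 11319.3 km; running total=48080.6 km
Leg 5 bearing: y=sinΔλ·cosφ2=0.24865744, x=cosφ1·sinφ2-sinφ1·cosφ2·cosΔλ=0.94676791; θ=atan2(y, x)=14.7157° ≈ 14.7°

Leg 1: dist=11045.7 km, bearing=226.7°
Leg 2: dist=9849.6 km, bearing=314.2°
Leg 3: dist=10065.2 km, bearing=321.2°
Leg 4: dist=5800.8 km, bearing=315.6°
Leg 5: dist=11319.3 km, bearing=14.7°
Total: 48080.6 km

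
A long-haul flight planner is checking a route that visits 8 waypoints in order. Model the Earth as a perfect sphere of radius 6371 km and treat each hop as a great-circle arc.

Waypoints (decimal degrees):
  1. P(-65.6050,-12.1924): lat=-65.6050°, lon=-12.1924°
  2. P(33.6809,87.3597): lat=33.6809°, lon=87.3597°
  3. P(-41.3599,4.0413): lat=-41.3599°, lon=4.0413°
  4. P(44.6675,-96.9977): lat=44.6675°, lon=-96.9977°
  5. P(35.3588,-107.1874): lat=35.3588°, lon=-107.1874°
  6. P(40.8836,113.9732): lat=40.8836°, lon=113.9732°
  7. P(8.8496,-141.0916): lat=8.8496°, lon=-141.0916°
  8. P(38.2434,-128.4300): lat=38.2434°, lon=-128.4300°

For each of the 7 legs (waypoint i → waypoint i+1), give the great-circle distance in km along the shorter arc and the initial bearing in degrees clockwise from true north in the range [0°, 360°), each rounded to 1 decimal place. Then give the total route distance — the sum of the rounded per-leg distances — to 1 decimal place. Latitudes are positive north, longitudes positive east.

Leg 1: dist=13810.5 km, bearing=82.8°
Leg 2: dist=11907.2 km, bearing=231.3°
Leg 3: dist=13846.3 km, bearing=302.1°
Leg 4: dist=1348.5 km, bearing=223.4°
Leg 5: dist=10552.5 km, bearing=330.0°
Leg 6: dist=10593.5 km, bearing=73.5°
Leg 7: dist=3505.6 km, bearing=19.2°
Total: 65564.1 km

Leg 1: φ1=-1.1450233, φ2=0.5878426, Δφ=1.7328659, Δλ=1.7375119 rad; a=sin²(Δφ/2)+cosφ1·cosφ2·sin²(Δλ/2)=0.7810446347; c=2·atan2(√a, √(1-a))=2.167706054; dist=6371·c=13810.455 ≈ 13810.5 km; running total=13810.5 km
Leg 1 bearing: y=sinΔλ·cosφ2=0.82060152, x=cosφ1·sinφ2-sinφ1·cosφ2·cosΔλ=0.10328984; θ=atan2(y, x)=82.8259° ≈ 82.8°
Leg 2: φ1=0.5878426, φ2=-0.7218664, Δφ=-1.3097090, Δλ=-1.4541804 rad; a=sin²(Δφ/2)+cosφ1·cosφ2·sin²(Δλ/2)=0.6468896759; c=2·atan2(√a, √(1-a))=1.868974597; dist=6371·c=11907.237 ≈ 11907.2 km; running total=25717.7 km
Leg 2 bearing: y=sinΔλ·cosφ2=-0.74547588, x=cosφ1·sinφ2-sinφ1·cosφ2·cosΔλ=-0.59829709; θ=atan2(y, x)=-128.7495° <0 so +360° → 231.2505° ≈ 231.3°
Leg 3: φ1=-0.7218664, φ2=0.7795949, Δφ=1.5014614, Δλ=-1.7634632 rad; a=sin²(Δφ/2)+cosφ1·cosφ2·sin²(Δλ/2)=0.7833695849; c=2·atan2(√a, √(1-a))=2.173338958; dist=6371·c=13846.342 ≈ 13846.3 km; running total=39564.0 km
Leg 3 bearing: y=sinΔλ·cosφ2=-0.69803910, x=cosφ1·sinφ2-sinφ1·cosφ2·cosΔλ=0.43766212; θ=atan2(y, x)=-57.9128° <0 so +360° → 302.0872° ≈ 302.1°
Leg 4: φ1=0.7795949, φ2=0.6171275, Δφ=-0.1624675, Δλ=-0.1778438 rad; a=sin²(Δφ/2)+cosφ1·cosφ2·sin²(Δλ/2)=0.0111585706; c=2·atan2(√a, √(1-a))=0.211663166; dist=6371·c=1348.506 ≈ 1348.5 km; running total=40912.5 km
Leg 4 bearing: y=sinΔλ·cosφ2=-0.14427613, x=cosφ1·sinφ2-sinφ1·cosφ2·cosΔλ=-0.15271093; θ=atan2(y, x)=-136.6268° <0 so +360° → 223.3732° ≈ 223.4°
Leg 5: φ1=0.6171275, φ2=0.7135534, Δφ=0.0964260, Δλ=3.8599806 rad; a=sin²(Δφ/2)+cosφ1·cosφ2·sin²(Δλ/2)=0.5427183678; c=2·atan2(√a, √(1-a))=1.656337345; dist=6371·c=10552.525 ≈ 10552.5 km; running total=51465.0 km
Leg 5 bearing: y=sinΔλ·cosφ2=-0.49760484, x=cosφ1·sinφ2-sinφ1·cosφ2·cosΔλ=0.86318595; θ=atan2(y, x)=-29.9624° <0 so +360° → 330.0376° ≈ 330.0°
Leg 6: φ1=0.7135534, φ2=0.1544547, Δφ=-0.5590988, Δλ=-4.4517206 rad; a=sin²(Δφ/2)+cosφ1·cosφ2·sin²(Δλ/2)=0.5459196246; c=2·atan2(√a, √(1-a))=1.662765171; dist=6371·c=10593.477 ≈ 10593.5 km; running total=62058.5 km
Leg 6 bearing: y=sinΔλ·cosφ2=0.95471566, x=cosφ1·sinφ2-sinφ1·cosφ2·cosΔλ=0.28299040; θ=atan2(y, x)=73.4895° ≈ 73.5°
Leg 7: φ1=0.1544547, φ2=0.6674732, Δφ=0.5130186, Δλ=0.2209866 rad; a=sin²(Δφ/2)+cosφ1·cosφ2·sin²(Δλ/2)=0.0738025196; c=2·atan2(√a, √(1-a))=0.550247825; dist=6371·c=3505.629 ≈ 3505.6 km; running total=65564.1 km
Leg 7 bearing: y=sinΔλ·cosφ2=0.17215109, x=cosφ1·sinφ2-sinφ1·cosφ2·cosΔλ=0.49374774; θ=atan2(y, x)=19.2217° ≈ 19.2°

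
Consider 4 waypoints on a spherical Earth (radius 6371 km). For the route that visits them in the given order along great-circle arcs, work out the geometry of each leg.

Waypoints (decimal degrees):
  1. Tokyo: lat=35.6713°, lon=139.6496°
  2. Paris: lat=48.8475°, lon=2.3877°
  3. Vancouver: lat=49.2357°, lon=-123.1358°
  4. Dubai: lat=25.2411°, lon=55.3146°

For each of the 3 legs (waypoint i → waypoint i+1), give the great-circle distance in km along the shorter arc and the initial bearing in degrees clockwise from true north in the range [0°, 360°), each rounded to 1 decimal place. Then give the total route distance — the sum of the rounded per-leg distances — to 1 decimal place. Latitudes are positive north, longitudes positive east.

Leg 1: φ1=0.6225816, φ2=0.8525497, Δφ=0.2299681, Δλ=-2.3956721 rad; a=sin²(Δφ/2)+cosφ1·cosφ2·sin²(Δλ/2)=0.4767821327; c=2·atan2(√a, √(1-a))=1.524343888; dist=6371·c=9711.595 ≈ 9711.6 km; running total=9711.6 km
Leg 1 bearing: y=sinΔλ·cosφ2=-0.44659495, x=cosφ1·sinφ2-sinφ1·cosφ2·cosΔλ=0.89353045; θ=atan2(y, x)=-26.5563° <0 so +360° → 333.4437° ≈ 333.4°
Leg 2: φ1=0.8525497, φ2=0.8593251, Δφ=0.0067754, Δλ=-2.1907984 rad; a=sin²(Δφ/2)+cosφ1·cosφ2·sin²(Δλ/2)=0.3396838420; c=2·atan2(√a, √(1-a))=1.244399354; dist=6371·c=7928.068 ≈ 7928.1 km; running total=17639.7 km
Leg 2 bearing: y=sinΔλ·cosφ2=-0.53142019, x=cosφ1·sinφ2-sinφ1·cosφ2·cosΔλ=0.78408386; θ=atan2(y, x)=-34.1278° <0 so +360° → 325.8722° ≈ 325.9°
Leg 3: φ1=0.8593251, φ2=0.4405403, Δφ=-0.4187848, Δλ=3.1145470 rad; a=sin²(Δφ/2)+cosφ1·cosφ2·sin²(Δλ/2)=0.6337062765; c=2·atan2(√a, √(1-a))=1.841503116; dist=6371·c=11732.216 ≈ 11732.2 km; running total=29371.9 km
Leg 3 bearing: y=sinΔλ·cosφ2=0.02446036, x=cosφ1·sinφ2-sinφ1·cosφ2·cosΔλ=0.96327162; θ=atan2(y, x)=1.4546° ≈ 1.5°

Leg 1: dist=9711.6 km, bearing=333.4°
Leg 2: dist=7928.1 km, bearing=325.9°
Leg 3: dist=11732.2 km, bearing=1.5°
Total: 29371.9 km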